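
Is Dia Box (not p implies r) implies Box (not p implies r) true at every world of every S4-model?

Invalid (countermodel exists)

Tableau for the negation not (Dia Box (not p implies r) implies Box (not p implies r)):
1. not (Dia Box (not p implies r) implies Box (not p implies r)), w0
2. Dia Box (not p implies r), w0   [neg-implies-rule on 1]
3. not Box (not p implies r), w0   [neg-implies-rule on 1]
4. Box (not p implies r), w1   [Dia-rule on 2: fresh world w1, w0Rw1]
5. not p implies r, w1   [Box-rule on 4 via w1Rw1]
6. r, w1   [implies-rule on 5 (branches; this branch)]
7. not (not p implies r), w2   [neg-Box-rule on 3: fresh world w2, w0Rw2]
8. not p, w2   [neg-implies-rule on 7]
9. not r, w2   [neg-implies-rule on 7]
Accessibility: w0Rw0, w0Rw1, w0Rw2, w1Rw1, w2Rw2
The negation has an open branch (countermodel exists).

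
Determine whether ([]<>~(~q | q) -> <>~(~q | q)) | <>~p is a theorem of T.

Tableau for the negation ~(([]<>~(~q | q) -> <>~(~q | q)) | <>~p):
1. ~(([]<>~(~q | q) -> <>~(~q | q)) | <>~p), w0
2. ~([]<>~(~q | q) -> <>~(~q | q)), w0
3. ~<>~p, w0
4. []<>~(~q | q), w0
5. ~<>~(~q | q), w0
6. p, w0
7. <>~(~q | q), w0
8. ~q | q, w0
9. q, w0
10. ~(~q | q), w1
11. q, w1
12. ~q, w1
Accessibility: w0Rw0, w0Rw1, w1Rw1
Branch closes: q and ~q both at w1.
Every branch of the negation's tableau closes; the branch above is one of them.

Valid in T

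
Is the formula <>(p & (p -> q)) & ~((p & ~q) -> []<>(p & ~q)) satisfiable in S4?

Yes, satisfiable

1. <>(p & (p -> q)) & ~((p & ~q) -> []<>(p & ~q)), 0
2. <>(p & (p -> q)), 0
3. ~((p & ~q) -> []<>(p & ~q)), 0
4. p & ~q, 0
5. ~[]<>(p & ~q), 0
6. p, 0
7. ~q, 0
8. p & (p -> q), 1
9. p, 1
10. p -> q, 1
11. q, 1
12. ~<>(p & ~q), 2
13. ~(p & ~q), 2
14. q, 2
Accessibility: 0R0, 0R1, 0R2, 1R1, 2R2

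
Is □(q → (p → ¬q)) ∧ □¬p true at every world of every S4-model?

Tableau for the negation ¬(□(q → (p → ¬q)) ∧ □¬p):
1. ¬(□(q → (p → ¬q)) ∧ □¬p), u
2. ¬□¬p, u
3. p, v
Accessibility: uRu, uRv, vRv
The negation has an open branch (countermodel exists).

Invalid (countermodel exists)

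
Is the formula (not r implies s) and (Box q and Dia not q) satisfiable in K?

Unsatisfiable

1. (not r implies s) and (Box q and Dia not q), u
2. not r implies s, u
3. Box q and Dia not q, u
4. Box q, u
5. Dia not q, u
6. s, u
7. not q, v
8. q, v
Accessibility: uRv
Branch closes: q and not q both at v.
All branches of the tableau close; one closing branch shown above.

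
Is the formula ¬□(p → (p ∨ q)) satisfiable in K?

No, unsatisfiable

1. ¬□(p → (p ∨ q)), w0
2. ¬(p → (p ∨ q)), w1   [¬□-rule on 1: fresh world w1, w0Rw1]
3. p, w1   [¬→-rule on 2]
4. ¬(p ∨ q), w1   [¬→-rule on 2]
5. ¬p, w1   [¬∨-rule on 4]
6. ¬q, w1   [¬∨-rule on 4]
Accessibility: w0Rw1
Branch closes: p and ¬p both at w1.
Every branch closes; the branch above is one of them.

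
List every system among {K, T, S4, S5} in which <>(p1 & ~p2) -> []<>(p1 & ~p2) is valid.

S5

S5-tableau for the negation ~(<>(p1 & ~p2) -> []<>(p1 & ~p2)):
1. ~(<>(p1 & ~p2) -> []<>(p1 & ~p2)), u
2. <>(p1 & ~p2), u
3. ~[]<>(p1 & ~p2), u
4. p1 & ~p2, v
5. p1, v
6. ~p2, v
7. ~<>(p1 & ~p2), w
8. ~(p1 & ~p2), u
9. ~(p1 & ~p2), v
10. ~(p1 & ~p2), w
11. p2, u
12. p2, v
Accessibility: uRu, uRv, uRw, vRu, vRv, vRw, wRu, wRv, wRw
Branch closes: p2 and ~p2 both at v.
Every branch closes (one shown): valid in S5.
S4-tableau for the negation ~(<>(p1 & ~p2) -> []<>(p1 & ~p2)):
1. ~(<>(p1 & ~p2) -> []<>(p1 & ~p2)), u
2. <>(p1 & ~p2), u
3. ~[]<>(p1 & ~p2), u
4. p1 & ~p2, v
5. p1, v
6. ~p2, v
7. ~<>(p1 & ~p2), w
8. ~(p1 & ~p2), w
9. p2, w
Accessibility: uRu, uRv, uRw, vRv, wRw
Complete open branch: countermodel on an S4-frame, so not valid in S4, nor in K, T (the same frame is also a K-frame and a T-frame).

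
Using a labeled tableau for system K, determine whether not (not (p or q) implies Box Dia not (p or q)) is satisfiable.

1. not (not (p or q) implies Box Dia not (p or q)), 0
2. not (p or q), 0
3. not Box Dia not (p or q), 0
4. not p, 0
5. not q, 0
6. not Dia not (p or q), 1
Accessibility: 0R1

Yes, satisfiable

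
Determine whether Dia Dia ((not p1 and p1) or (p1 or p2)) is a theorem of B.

Tableau for the negation not Dia Dia ((not p1 and p1) or (p1 or p2)):
1. not Dia Dia ((not p1 and p1) or (p1 or p2)), 0
2. not Dia ((not p1 and p1) or (p1 or p2)), 0
3. not ((not p1 and p1) or (p1 or p2)), 0
4. not (not p1 and p1), 0
5. not (p1 or p2), 0
6. not p1, 0
7. not p2, 0
Accessibility: 0R0
The negation has an open branch (countermodel exists).

No, not valid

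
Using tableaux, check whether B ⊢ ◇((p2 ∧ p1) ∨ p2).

No, not valid

Tableau for the negation ¬◇((p2 ∧ p1) ∨ p2):
1. ¬◇((p2 ∧ p1) ∨ p2), u
2. ¬((p2 ∧ p1) ∨ p2), u   [¬◇-rule on 1 via uRu]
3. ¬(p2 ∧ p1), u   [¬∨-rule on 2]
4. ¬p2, u   [¬∨-rule on 2]
5. ¬p1, u   [¬∧-rule on 3 (branches; this branch)]
Accessibility: uRu
The negation has an open branch (countermodel exists).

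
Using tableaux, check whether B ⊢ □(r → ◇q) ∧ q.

Not valid

Tableau for the negation ¬(□(r → ◇q) ∧ q):
1. ¬(□(r → ◇q) ∧ q), w0
2. ¬q, w0
Accessibility: w0Rw0
The negation has an open branch (countermodel exists).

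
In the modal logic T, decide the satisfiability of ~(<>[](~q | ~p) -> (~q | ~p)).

Satisfiable (open branch found)

1. ~(<>[](~q | ~p) -> (~q | ~p)), 0
2. <>[](~q | ~p), 0   [~->-rule on 1]
3. ~(~q | ~p), 0   [~->-rule on 1]
4. q, 0   [~|-rule on 3]
5. p, 0   [~|-rule on 3]
6. [](~q | ~p), 1   [<>-rule on 2: fresh world 1, 0R1]
7. ~q | ~p, 1   [[]-rule on 6 via 1R1]
8. ~p, 1   [|-rule on 7 (branches; this branch)]
Accessibility: 0R0, 0R1, 1R1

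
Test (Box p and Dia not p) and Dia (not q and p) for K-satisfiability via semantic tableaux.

No, unsatisfiable

1. (Box p and Dia not p) and Dia (not q and p), w0
2. Box p and Dia not p, w0
3. Dia (not q and p), w0
4. Box p, w0
5. Dia not p, w0
6. not q and p, w1
7. not q, w1
8. p, w1
9. not p, w2
10. p, w2
Accessibility: w0Rw1, w0Rw2
Branch closes: p and not p both at w2.
All branches of the tableau close; one closing branch shown above.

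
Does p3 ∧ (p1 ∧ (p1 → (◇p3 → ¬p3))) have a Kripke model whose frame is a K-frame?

Satisfiable (open branch found)

1. p3 ∧ (p1 ∧ (p1 → (◇p3 → ¬p3))), u
2. p3, u   [∧-rule on 1]
3. p1 ∧ (p1 → (◇p3 → ¬p3)), u   [∧-rule on 1]
4. p1, u   [∧-rule on 3]
5. p1 → (◇p3 → ¬p3), u   [∧-rule on 3]
6. ◇p3 → ¬p3, u   [→-rule on 5 (branches; this branch)]
7. ¬◇p3, u   [→-rule on 6 (branches; this branch)]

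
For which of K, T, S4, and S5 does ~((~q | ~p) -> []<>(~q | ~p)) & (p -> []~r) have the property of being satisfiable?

S5-tableau for the formula:
1. ~((~q | ~p) -> []<>(~q | ~p)) & (p -> []~r), 0
2. ~((~q | ~p) -> []<>(~q | ~p)), 0
3. p -> []~r, 0
4. ~q | ~p, 0
5. ~[]<>(~q | ~p), 0
6. []~r, 0
7. ~r, 0
8. ~p, 0
9. ~<>(~q | ~p), 1
10. ~r, 1
11. ~(~q | ~p), 0
12. q, 0
13. p, 0
Accessibility: 0R0, 0R1, 1R0, 1R1
Branch closes: p and ~p both at 0.
Every branch closes (one shown): unsatisfiable in S5.
S4-tableau for the formula:
1. ~((~q | ~p) -> []<>(~q | ~p)) & (p -> []~r), 0
2. ~((~q | ~p) -> []<>(~q | ~p)), 0
3. p -> []~r, 0
4. ~q | ~p, 0
5. ~[]<>(~q | ~p), 0
6. []~r, 0
7. ~r, 0
8. ~p, 0
9. ~<>(~q | ~p), 1
10. ~r, 1
11. ~(~q | ~p), 1
12. q, 1
13. p, 1
Accessibility: 0R0, 0R1, 1R1
Complete open branch: satisfiable in S4, hence also in K, T (this S4-model is also a K-model and a T-model).

K, T, S4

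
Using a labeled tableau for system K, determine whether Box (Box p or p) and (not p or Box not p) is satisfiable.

1. Box (Box p or p) and (not p or Box not p), w0
2. Box (Box p or p), w0   [and-rule on 1]
3. not p or Box not p, w0   [and-rule on 1]
4. Box not p, w0   [or-rule on 3 (branches; this branch)]

Satisfiable (open branch found)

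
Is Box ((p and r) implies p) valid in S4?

Valid

Tableau for the negation not Box ((p and r) implies p):
1. not Box ((p and r) implies p), u
2. not ((p and r) implies p), v
3. p and r, v
4. not p, v
5. p, v
6. r, v
Accessibility: uRu, uRv, vRv
Branch closes: p and not p both at v.
All branches of the negation close; one closing branch shown above.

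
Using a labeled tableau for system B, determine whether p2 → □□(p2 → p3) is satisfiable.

1. p2 → □□(p2 → p3), w0
2. □□(p2 → p3), w0
3. □(p2 → p3), w0
4. p2 → p3, w0
5. p3, w0
Accessibility: w0Rw0

Satisfiable (open branch found)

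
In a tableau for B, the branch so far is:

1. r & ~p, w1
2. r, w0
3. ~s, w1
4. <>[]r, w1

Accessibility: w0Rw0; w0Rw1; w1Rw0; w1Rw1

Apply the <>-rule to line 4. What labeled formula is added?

a fresh world w2 with w1Rw2, and []r at w2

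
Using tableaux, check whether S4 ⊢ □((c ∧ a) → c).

Tableau for the negation ¬□((c ∧ a) → c):
1. ¬□((c ∧ a) → c), w0
2. ¬((c ∧ a) → c), w1
3. c ∧ a, w1
4. ¬c, w1
5. c, w1
6. a, w1
Accessibility: w0Rw0, w0Rw1, w1Rw1
Branch closes: c and ¬c both at w1.
All branches of the negation close; one closing branch shown above.

Valid in S4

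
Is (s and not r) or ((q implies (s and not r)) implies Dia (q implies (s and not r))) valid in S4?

Tableau for the negation not ((s and not r) or ((q implies (s and not r)) implies Dia (q implies (s and not r)))):
1. not ((s and not r) or ((q implies (s and not r)) implies Dia (q implies (s and not r)))), 0
2. not (s and not r), 0
3. not ((q implies (s and not r)) implies Dia (q implies (s and not r))), 0
4. q implies (s and not r), 0
5. not Dia (q implies (s and not r)), 0
6. not (q implies (s and not r)), 0
7. q, 0
8. r, 0
9. s and not r, 0
10. s, 0
11. not r, 0
Accessibility: 0R0
Branch closes: r and not r both at 0.
Every branch of the negation's tableau closes; the branch above is one of them.

Valid in S4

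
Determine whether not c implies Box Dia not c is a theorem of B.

Valid

Tableau for the negation not (not c implies Box Dia not c):
1. not (not c implies Box Dia not c), 0
2. not c, 0
3. not Box Dia not c, 0
4. not Dia not c, 1
5. c, 0
Accessibility: 0R0, 0R1, 1R0, 1R1
Branch closes: c and not c both at 0.
Every branch of the negation's tableau closes; the branch above is one of them.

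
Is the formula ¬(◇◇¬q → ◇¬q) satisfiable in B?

Yes, satisfiable

1. ¬(◇◇¬q → ◇¬q), u
2. ◇◇¬q, u
3. ¬◇¬q, u
4. q, u
5. ◇¬q, v
6. q, v
7. ¬q, w
Accessibility: uRu, uRv, vRu, vRv, vRw, wRv, wRw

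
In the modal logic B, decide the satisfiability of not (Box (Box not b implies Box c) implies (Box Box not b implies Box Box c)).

No, unsatisfiable

1. not (Box (Box not b implies Box c) implies (Box Box not b implies Box Box c)), u
2. Box (Box not b implies Box c), u   [neg-implies-rule on 1]
3. not (Box Box not b implies Box Box c), u   [neg-implies-rule on 1]
4. Box Box not b, u   [neg-implies-rule on 3]
5. not Box Box c, u   [neg-implies-rule on 3]
6. Box not b implies Box c, u   [Box-rule on 2 via uRu]
7. Box not b, u   [Box-rule on 4 via uRu]
8. not b, u   [Box-rule on 7 via uRu]
9. Box c, u   [implies-rule on 6 (branches; this branch)]
10. c, u   [Box-rule on 9 via uRu]
11. not Box c, v   [neg-Box-rule on 5: fresh world v, uRv]
12. Box not b implies Box c, v   [Box-rule on 2 via uRv]
13. Box not b, v   [Box-rule on 4 via uRv]
14. not b, v   [Box-rule on 7 via uRv]
15. c, v   [Box-rule on 9 via uRv]
16. not Box not b, v   [implies-rule on 12 (branches; this branch)]
17. not c, w   [neg-Box-rule on 11: fresh world w, vRw]
18. not b, w   [Box-rule on 13 via vRw]
19. b, x   [neg-Box-rule on 16: fresh world x, vRx]
20. not b, x   [Box-rule on 13 via vRx]
Accessibility: uRu, uRv, vRu, vRv, vRw, vRx, wRv, wRw, xRv, xRx
Branch closes: b and not b both at x.
(One branch shown.) All branches close.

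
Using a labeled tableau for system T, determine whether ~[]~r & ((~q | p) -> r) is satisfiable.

1. ~[]~r & ((~q | p) -> r), w0
2. ~[]~r, w0
3. (~q | p) -> r, w0
4. r, w0
5. r, w1
Accessibility: w0Rw0, w0Rw1, w1Rw1

Satisfiable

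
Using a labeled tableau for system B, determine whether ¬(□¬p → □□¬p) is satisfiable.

Yes, satisfiable

1. ¬(□¬p → □□¬p), w0
2. □¬p, w0
3. ¬□□¬p, w0
4. ¬p, w0
5. ¬□¬p, w1
6. ¬p, w1
7. p, w2
Accessibility: w0Rw0, w0Rw1, w1Rw0, w1Rw1, w1Rw2, w2Rw1, w2Rw2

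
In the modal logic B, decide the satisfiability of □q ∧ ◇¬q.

1. □q ∧ ◇¬q, w0
2. □q, w0
3. ◇¬q, w0
4. q, w0
5. ¬q, w1
6. q, w1
Accessibility: w0Rw0, w0Rw1, w1Rw0, w1Rw1
Branch closes: q and ¬q both at w1.
All branches of the tableau close; one closing branch shown above.

Unsatisfiable (every branch closes)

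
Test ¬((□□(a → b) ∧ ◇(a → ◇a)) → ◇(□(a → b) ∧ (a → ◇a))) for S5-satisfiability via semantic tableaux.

1. ¬((□□(a → b) ∧ ◇(a → ◇a)) → ◇(□(a → b) ∧ (a → ◇a))), 0
2. □□(a → b) ∧ ◇(a → ◇a), 0   [¬→-rule on 1]
3. ¬◇(□(a → b) ∧ (a → ◇a)), 0   [¬→-rule on 1]
4. □□(a → b), 0   [∧-rule on 2]
5. ◇(a → ◇a), 0   [∧-rule on 2]
6. ¬(□(a → b) ∧ (a → ◇a)), 0   [¬◇-rule on 3 via 0R0]
7. □(a → b), 0   [□-rule on 4 via 0R0]
8. a → b, 0   [□-rule on 7 via 0R0]
9. ¬□(a → b), 0   [¬∧-rule on 6 (branches; this branch)]
10. b, 0   [→-rule on 8 (branches; this branch)]
11. a → ◇a, 1   [◇-rule on 5: fresh world 1, 0R1]
12. ¬(□(a → b) ∧ (a → ◇a)), 1   [¬◇-rule on 3 via 0R1]
13. □(a → b), 1   [□-rule on 4 via 0R1]
14. a → b, 1   [□-rule on 7 via 0R1]
15. ◇a, 1   [→-rule on 11 (branches; this branch)]
16. ¬□(a → b), 1   [¬∧-rule on 12 (branches; this branch)]
17. b, 1   [→-rule on 14 (branches; this branch)]
18. ¬(a → b), 2   [¬□-rule on 9: fresh world 2, 0R2]
19. a, 2   [¬→-rule on 18]
20. ¬b, 2   [¬→-rule on 18]
21. ¬(□(a → b) ∧ (a → ◇a)), 2   [¬◇-rule on 3 via 0R2]
22. □(a → b), 2   [□-rule on 4 via 0R2]
23. a → b, 2   [□-rule on 7 via 0R2]
24. ¬(a → ◇a), 2   [¬∧-rule on 21 (branches; this branch)]
25. ¬◇a, 2   [¬→-rule on 24]
26. ¬a, 0   [¬◇-rule on 25 via 2R0]
27. ¬a, 1   [¬◇-rule on 25 via 2R1]
28. ¬a, 2   [¬◇-rule on 25 via 2R2]
Accessibility: 0R0, 0R1, 0R2, 1R0, 1R1, 1R2, 2R0, 2R1, 2R2
Branch closes: a and ¬a both at 2.
Every branch closes; the branch above is one of them.

No, unsatisfiable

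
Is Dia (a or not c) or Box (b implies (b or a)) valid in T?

Tableau for the negation not (Dia (a or not c) or Box (b implies (b or a))):
1. not (Dia (a or not c) or Box (b implies (b or a))), 0
2. not Dia (a or not c), 0
3. not Box (b implies (b or a)), 0
4. not (a or not c), 0
5. not a, 0
6. c, 0
7. not (b implies (b or a)), 1
8. b, 1
9. not (b or a), 1
10. not b, 1
11. not a, 1
Accessibility: 0R0, 0R1, 1R1
Branch closes: b and not b both at 1.
Every branch of the negation's tableau closes; the branch above is one of them.

Valid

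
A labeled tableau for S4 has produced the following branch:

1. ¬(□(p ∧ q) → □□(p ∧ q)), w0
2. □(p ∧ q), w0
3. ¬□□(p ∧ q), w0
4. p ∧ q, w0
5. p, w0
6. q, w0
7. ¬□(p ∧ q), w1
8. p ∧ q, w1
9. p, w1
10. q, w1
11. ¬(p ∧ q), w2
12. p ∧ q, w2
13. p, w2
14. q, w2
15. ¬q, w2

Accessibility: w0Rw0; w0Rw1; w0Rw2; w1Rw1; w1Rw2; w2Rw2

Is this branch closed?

Closed

Both q and ¬q appear at w2.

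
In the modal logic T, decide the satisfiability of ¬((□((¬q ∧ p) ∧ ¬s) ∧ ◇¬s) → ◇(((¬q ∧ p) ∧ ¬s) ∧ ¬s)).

Unsatisfiable

1. ¬((□((¬q ∧ p) ∧ ¬s) ∧ ◇¬s) → ◇(((¬q ∧ p) ∧ ¬s) ∧ ¬s)), u
2. □((¬q ∧ p) ∧ ¬s) ∧ ◇¬s, u
3. ¬◇(((¬q ∧ p) ∧ ¬s) ∧ ¬s), u
4. □((¬q ∧ p) ∧ ¬s), u
5. ◇¬s, u
6. ¬(((¬q ∧ p) ∧ ¬s) ∧ ¬s), u
7. (¬q ∧ p) ∧ ¬s, u
8. ¬q ∧ p, u
9. ¬s, u
10. ¬q, u
11. p, u
12. ¬((¬q ∧ p) ∧ ¬s), u
13. ¬(¬q ∧ p), u
14. ¬p, u
Accessibility: uRu
Branch closes: p and ¬p both at u.
Every branch closes; the branch above is one of them.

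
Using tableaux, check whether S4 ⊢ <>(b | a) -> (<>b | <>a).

Tableau for the negation ~(<>(b | a) -> (<>b | <>a)):
1. ~(<>(b | a) -> (<>b | <>a)), u
2. <>(b | a), u
3. ~(<>b | <>a), u
4. ~<>b, u
5. ~<>a, u
6. ~b, u
7. ~a, u
8. b | a, v
9. ~b, v
10. ~a, v
11. a, v
Accessibility: uRu, uRv, vRv
Branch closes: a and ~a both at v.
Every branch of the negation's tableau closes; the branch above is one of them.

Valid in S4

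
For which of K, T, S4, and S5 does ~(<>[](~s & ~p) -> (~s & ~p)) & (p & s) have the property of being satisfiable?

K, T, S4

S5-tableau for the formula:
1. ~(<>[](~s & ~p) -> (~s & ~p)) & (p & s), u
2. ~(<>[](~s & ~p) -> (~s & ~p)), u   [&-rule on 1]
3. p & s, u   [&-rule on 1]
4. <>[](~s & ~p), u   [~->-rule on 2]
5. ~(~s & ~p), u   [~->-rule on 2]
6. p, u   [&-rule on 3]
7. s, u   [&-rule on 3]
8. [](~s & ~p), v   [<>-rule on 4: fresh world v, uRv]
9. ~s & ~p, u   [[]-rule on 8 via vRu]
10. ~s, u   [&-rule on 9]
11. ~p, u   [&-rule on 9]
Accessibility: uRu, uRv, vRu, vRv
Branch closes: s and ~s both at u.
Every branch closes (one shown): unsatisfiable in S5.
S4-tableau for the formula:
1. ~(<>[](~s & ~p) -> (~s & ~p)) & (p & s), u
2. ~(<>[](~s & ~p) -> (~s & ~p)), u   [&-rule on 1]
3. p & s, u   [&-rule on 1]
4. <>[](~s & ~p), u   [~->-rule on 2]
5. ~(~s & ~p), u   [~->-rule on 2]
6. p, u   [&-rule on 3]
7. s, u   [&-rule on 3]
8. [](~s & ~p), v   [<>-rule on 4: fresh world v, uRv]
9. ~s & ~p, v   [[]-rule on 8 via vRv]
10. ~s, v   [&-rule on 9]
11. ~p, v   [&-rule on 9]
Accessibility: uRu, uRv, vRv
Complete open branch: satisfiable in S4, hence also in K, T (this S4-model is also a K-model and a T-model).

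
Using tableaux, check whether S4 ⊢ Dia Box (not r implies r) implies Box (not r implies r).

Tableau for the negation not (Dia Box (not r implies r) implies Box (not r implies r)):
1. not (Dia Box (not r implies r) implies Box (not r implies r)), 0
2. Dia Box (not r implies r), 0
3. not Box (not r implies r), 0
4. Box (not r implies r), 1
5. not r implies r, 1
6. r, 1
7. not (not r implies r), 2
8. not r, 2
Accessibility: 0R0, 0R1, 0R2, 1R1, 2R2
The negation has an open branch (countermodel exists).

Invalid (countermodel exists)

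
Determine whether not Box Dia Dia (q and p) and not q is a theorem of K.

Tableau for the negation not (not Box Dia Dia (q and p) and not q):
1. not (not Box Dia Dia (q and p) and not q), u
2. q, u
The negation has an open branch (countermodel exists).

Not valid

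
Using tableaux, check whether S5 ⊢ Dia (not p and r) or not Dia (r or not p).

Not valid

Tableau for the negation not (Dia (not p and r) or not Dia (r or not p)):
1. not (Dia (not p and r) or not Dia (r or not p)), w0
2. not Dia (not p and r), w0   [neg-or-rule on 1]
3. Dia (r or not p), w0   [neg-or-rule on 1]
4. not (not p and r), w0   [neg-Dia-rule on 2 via w0Rw0]
5. not r, w0   [neg-and-rule on 4 (branches; this branch)]
6. r or not p, w1   [Dia-rule on 3: fresh world w1, w0Rw1]
7. not (not p and r), w1   [neg-Dia-rule on 2 via w0Rw1]
8. not p, w1   [or-rule on 6 (branches; this branch)]
9. not r, w1   [neg-and-rule on 7 (branches; this branch)]
Accessibility: w0Rw0, w0Rw1, w1Rw0, w1Rw1
The negation has an open branch (countermodel exists).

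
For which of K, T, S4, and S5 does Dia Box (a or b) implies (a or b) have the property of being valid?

S5-tableau for the negation not (Dia Box (a or b) implies (a or b)):
1. not (Dia Box (a or b) implies (a or b)), w0
2. Dia Box (a or b), w0   [neg-implies-rule on 1]
3. not (a or b), w0   [neg-implies-rule on 1]
4. not a, w0   [neg-or-rule on 3]
5. not b, w0   [neg-or-rule on 3]
6. Box (a or b), w1   [Dia-rule on 2: fresh world w1, w0Rw1]
7. a or b, w0   [Box-rule on 6 via w1Rw0]
8. a or b, w1   [Box-rule on 6 via w1Rw1]
9. b, w0   [or-rule on 7 (branches; this branch)]
Accessibility: w0Rw0, w0Rw1, w1Rw0, w1Rw1
Branch closes: b and not b both at w0.
Every branch closes (one shown): valid in S5.
S4-tableau for the negation not (Dia Box (a or b) implies (a or b)):
1. not (Dia Box (a or b) implies (a or b)), w0
2. Dia Box (a or b), w0   [neg-implies-rule on 1]
3. not (a or b), w0   [neg-implies-rule on 1]
4. not a, w0   [neg-or-rule on 3]
5. not b, w0   [neg-or-rule on 3]
6. Box (a or b), w1   [Dia-rule on 2: fresh world w1, w0Rw1]
7. a or b, w1   [Box-rule on 6 via w1Rw1]
8. b, w1   [or-rule on 7 (branches; this branch)]
Accessibility: w0Rw0, w0Rw1, w1Rw1
Complete open branch: countermodel on an S4-frame, so not valid in S4, nor in K, T (the same frame is also a K-frame and a T-frame).

S5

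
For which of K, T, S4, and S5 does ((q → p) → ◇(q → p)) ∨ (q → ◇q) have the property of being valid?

T, S4, S5

T-tableau for the negation ¬(((q → p) → ◇(q → p)) ∨ (q → ◇q)):
1. ¬(((q → p) → ◇(q → p)) ∨ (q → ◇q)), w0
2. ¬((q → p) → ◇(q → p)), w0   [¬∨-rule on 1]
3. ¬(q → ◇q), w0   [¬∨-rule on 1]
4. q → p, w0   [¬→-rule on 2]
5. ¬◇(q → p), w0   [¬→-rule on 2]
6. q, w0   [¬→-rule on 3]
7. ¬◇q, w0   [¬→-rule on 3]
8. ¬(q → p), w0   [¬◇-rule on 5 via w0Rw0]
9. ¬p, w0   [¬→-rule on 8]
10. ¬q, w0   [¬◇-rule on 7 via w0Rw0]
Accessibility: w0Rw0
Branch closes: q and ¬q both at w0.
Every branch closes (one shown): valid in T, hence also in S4, S5 (every theorem of T is a theorem of S4 and S5).
K-tableau for the negation ¬(((q → p) → ◇(q → p)) ∨ (q → ◇q)):
1. ¬(((q → p) → ◇(q → p)) ∨ (q → ◇q)), w0
2. ¬((q → p) → ◇(q → p)), w0   [¬∨-rule on 1]
3. ¬(q → ◇q), w0   [¬∨-rule on 1]
4. q → p, w0   [¬→-rule on 2]
5. ¬◇(q → p), w0   [¬→-rule on 2]
6. q, w0   [¬→-rule on 3]
7. ¬◇q, w0   [¬→-rule on 3]
8. p, w0   [→-rule on 4 (branches; this branch)]
Complete open branch: countermodel on a K-frame, so not valid in K.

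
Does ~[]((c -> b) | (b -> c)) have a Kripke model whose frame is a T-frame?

Unsatisfiable (every branch closes)

1. ~[]((c -> b) | (b -> c)), w0
2. ~((c -> b) | (b -> c)), w1
3. ~(c -> b), w1
4. ~(b -> c), w1
5. c, w1
6. ~b, w1
7. b, w1
8. ~c, w1
Accessibility: w0Rw0, w0Rw1, w1Rw1
Branch closes: b and ~b both at w1.
Every branch closes; the branch above is one of them.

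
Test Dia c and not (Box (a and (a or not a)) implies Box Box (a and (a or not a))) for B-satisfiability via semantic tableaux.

1. Dia c and not (Box (a and (a or not a)) implies Box Box (a and (a or not a))), w0
2. Dia c, w0   [and-rule on 1]
3. not (Box (a and (a or not a)) implies Box Box (a and (a or not a))), w0   [and-rule on 1]
4. Box (a and (a or not a)), w0   [neg-implies-rule on 3]
5. not Box Box (a and (a or not a)), w0   [neg-implies-rule on 3]
6. a and (a or not a), w0   [Box-rule on 4 via w0Rw0]
7. a, w0   [and-rule on 6]
8. a or not a, w0   [and-rule on 6]
9. c, w1   [Dia-rule on 2: fresh world w1, w0Rw1]
10. a and (a or not a), w1   [Box-rule on 4 via w0Rw1]
11. a, w1   [and-rule on 10]
12. a or not a, w1   [and-rule on 10]
13. not Box (a and (a or not a)), w2   [neg-Box-rule on 5: fresh world w2, w0Rw2]
14. a and (a or not a), w2   [Box-rule on 4 via w0Rw2]
15. a, w2   [and-rule on 14]
16. a or not a, w2   [and-rule on 14]
17. not (a and (a or not a)), w3   [neg-Box-rule on 13: fresh world w3, w2Rw3]
18. not a, w3   [neg-and-rule on 17 (branches; this branch)]
Accessibility: w0Rw0, w0Rw1, w0Rw2, w1Rw0, w1Rw1, w2Rw0, w2Rw2, w2Rw3, w3Rw2, w3Rw3

Satisfiable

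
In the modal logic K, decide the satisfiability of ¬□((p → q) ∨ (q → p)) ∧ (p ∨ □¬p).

Unsatisfiable

1. ¬□((p → q) ∨ (q → p)) ∧ (p ∨ □¬p), w0
2. ¬□((p → q) ∨ (q → p)), w0
3. p ∨ □¬p, w0
4. □¬p, w0
5. ¬((p → q) ∨ (q → p)), w1
6. ¬(p → q), w1
7. ¬(q → p), w1
8. p, w1
9. ¬q, w1
10. q, w1
11. ¬p, w1
Accessibility: w0Rw1
Branch closes: q and ¬q both at w1.
Every branch closes; the branch above is one of them.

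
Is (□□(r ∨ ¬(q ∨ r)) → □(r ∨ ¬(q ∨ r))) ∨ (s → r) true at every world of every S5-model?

Tableau for the negation ¬((□□(r ∨ ¬(q ∨ r)) → □(r ∨ ¬(q ∨ r))) ∨ (s → r)):
1. ¬((□□(r ∨ ¬(q ∨ r)) → □(r ∨ ¬(q ∨ r))) ∨ (s → r)), w0
2. ¬(□□(r ∨ ¬(q ∨ r)) → □(r ∨ ¬(q ∨ r))), w0
3. ¬(s → r), w0
4. □□(r ∨ ¬(q ∨ r)), w0
5. ¬□(r ∨ ¬(q ∨ r)), w0
6. s, w0
7. ¬r, w0
8. □(r ∨ ¬(q ∨ r)), w0
9. r ∨ ¬(q ∨ r), w0
10. ¬(q ∨ r), w0
11. ¬q, w0
12. ¬(r ∨ ¬(q ∨ r)), w1
13. ¬r, w1
14. q ∨ r, w1
15. □(r ∨ ¬(q ∨ r)), w1
16. r ∨ ¬(q ∨ r), w1
17. q, w1
18. ¬(q ∨ r), w1
19. ¬q, w1
Accessibility: w0Rw0, w0Rw1, w1Rw0, w1Rw1
Branch closes: q and ¬q both at w1.
Every branch of the negation's tableau closes; the branch above is one of them.

Yes, valid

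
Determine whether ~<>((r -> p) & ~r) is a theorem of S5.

Tableau for the negation <>((r -> p) & ~r):
1. <>((r -> p) & ~r), w0
2. (r -> p) & ~r, w1
3. r -> p, w1
4. ~r, w1
5. p, w1
Accessibility: w0Rw0, w0Rw1, w1Rw0, w1Rw1
The negation has an open branch (countermodel exists).

No, not valid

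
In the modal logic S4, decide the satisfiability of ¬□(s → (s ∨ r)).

1. ¬□(s → (s ∨ r)), u
2. ¬(s → (s ∨ r)), v   [¬□-rule on 1: fresh world v, uRv]
3. s, v   [¬→-rule on 2]
4. ¬(s ∨ r), v   [¬→-rule on 2]
5. ¬s, v   [¬∨-rule on 4]
6. ¬r, v   [¬∨-rule on 4]
Accessibility: uRu, uRv, vRv
Branch closes: s and ¬s both at v.
(One branch shown.) All branches close.

Unsatisfiable (every branch closes)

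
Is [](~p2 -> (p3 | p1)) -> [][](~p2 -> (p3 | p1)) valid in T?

Tableau for the negation ~([](~p2 -> (p3 | p1)) -> [][](~p2 -> (p3 | p1))):
1. ~([](~p2 -> (p3 | p1)) -> [][](~p2 -> (p3 | p1))), 0
2. [](~p2 -> (p3 | p1)), 0
3. ~[][](~p2 -> (p3 | p1)), 0
4. ~p2 -> (p3 | p1), 0
5. p3 | p1, 0
6. p1, 0
7. ~[](~p2 -> (p3 | p1)), 1
8. ~p2 -> (p3 | p1), 1
9. p3 | p1, 1
10. p1, 1
11. ~(~p2 -> (p3 | p1)), 2
12. ~p2, 2
13. ~(p3 | p1), 2
14. ~p3, 2
15. ~p1, 2
Accessibility: 0R0, 0R1, 1R1, 1R2, 2R2
The negation has an open branch (countermodel exists).

No, not valid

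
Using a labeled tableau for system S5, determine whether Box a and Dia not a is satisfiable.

1. Box a and Dia not a, 0
2. Box a, 0
3. Dia not a, 0
4. a, 0
5. not a, 1
6. a, 1
Accessibility: 0R0, 0R1, 1R0, 1R1
Branch closes: a and not a both at 1.
All branches of the tableau close; one closing branch shown above.

Unsatisfiable (every branch closes)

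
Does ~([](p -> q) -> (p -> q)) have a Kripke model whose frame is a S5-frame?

Unsatisfiable

1. ~([](p -> q) -> (p -> q)), 0
2. [](p -> q), 0
3. ~(p -> q), 0
4. p, 0
5. ~q, 0
6. p -> q, 0
7. q, 0
Accessibility: 0R0
Branch closes: q and ~q both at 0.
All branches of the tableau close; one closing branch shown above.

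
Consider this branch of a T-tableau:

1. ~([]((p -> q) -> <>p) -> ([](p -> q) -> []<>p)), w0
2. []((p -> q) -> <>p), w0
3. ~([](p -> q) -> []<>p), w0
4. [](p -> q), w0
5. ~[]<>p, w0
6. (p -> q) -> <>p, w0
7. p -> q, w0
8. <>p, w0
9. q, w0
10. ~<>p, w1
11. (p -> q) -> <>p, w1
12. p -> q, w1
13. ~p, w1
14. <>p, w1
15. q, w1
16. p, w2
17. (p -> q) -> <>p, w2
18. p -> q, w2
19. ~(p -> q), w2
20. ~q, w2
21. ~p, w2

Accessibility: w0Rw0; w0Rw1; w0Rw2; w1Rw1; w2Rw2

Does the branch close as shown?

Both p and ~p appear at w2.

Yes, closed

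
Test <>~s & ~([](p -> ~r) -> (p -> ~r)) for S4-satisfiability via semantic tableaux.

Unsatisfiable (every branch closes)

1. <>~s & ~([](p -> ~r) -> (p -> ~r)), 0
2. <>~s, 0
3. ~([](p -> ~r) -> (p -> ~r)), 0
4. [](p -> ~r), 0
5. ~(p -> ~r), 0
6. p, 0
7. r, 0
8. p -> ~r, 0
9. ~r, 0
Accessibility: 0R0
Branch closes: r and ~r both at 0.
Every branch closes; the branch above is one of them.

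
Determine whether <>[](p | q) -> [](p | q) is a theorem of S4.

Invalid (countermodel exists)

Tableau for the negation ~(<>[](p | q) -> [](p | q)):
1. ~(<>[](p | q) -> [](p | q)), 0
2. <>[](p | q), 0   [~->-rule on 1]
3. ~[](p | q), 0   [~->-rule on 1]
4. [](p | q), 1   [<>-rule on 2: fresh world 1, 0R1]
5. p | q, 1   [[]-rule on 4 via 1R1]
6. q, 1   [|-rule on 5 (branches; this branch)]
7. ~(p | q), 2   [~[]-rule on 3: fresh world 2, 0R2]
8. ~p, 2   [~|-rule on 7]
9. ~q, 2   [~|-rule on 7]
Accessibility: 0R0, 0R1, 0R2, 1R1, 2R2
The negation has an open branch (countermodel exists).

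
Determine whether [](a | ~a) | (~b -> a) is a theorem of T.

Tableau for the negation ~([](a | ~a) | (~b -> a)):
1. ~([](a | ~a) | (~b -> a)), 0
2. ~[](a | ~a), 0   [~|-rule on 1]
3. ~(~b -> a), 0   [~|-rule on 1]
4. ~b, 0   [~->-rule on 3]
5. ~a, 0   [~->-rule on 3]
6. ~(a | ~a), 1   [~[]-rule on 2: fresh world 1, 0R1]
7. ~a, 1   [~|-rule on 6]
8. a, 1   [~|-rule on 6]
Accessibility: 0R0, 0R1, 1R1
Branch closes: a and ~a both at 1.
Every branch of the negation's tableau closes; the branch above is one of them.

Valid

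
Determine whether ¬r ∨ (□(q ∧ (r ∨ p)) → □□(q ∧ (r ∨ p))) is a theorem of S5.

Tableau for the negation ¬(¬r ∨ (□(q ∧ (r ∨ p)) → □□(q ∧ (r ∨ p)))):
1. ¬(¬r ∨ (□(q ∧ (r ∨ p)) → □□(q ∧ (r ∨ p)))), u
2. r, u
3. ¬(□(q ∧ (r ∨ p)) → □□(q ∧ (r ∨ p))), u
4. □(q ∧ (r ∨ p)), u
5. ¬□□(q ∧ (r ∨ p)), u
6. q ∧ (r ∨ p), u
7. q, u
8. r ∨ p, u
9. p, u
10. ¬□(q ∧ (r ∨ p)), v
11. q ∧ (r ∨ p), v
12. q, v
13. r ∨ p, v
14. p, v
15. ¬(q ∧ (r ∨ p)), w
16. q ∧ (r ∨ p), w
17. q, w
18. r ∨ p, w
19. ¬(r ∨ p), w
20. ¬r, w
21. ¬p, w
22. p, w
Accessibility: uRu, uRv, uRw, vRu, vRv, vRw, wRu, wRv, wRw
Branch closes: p and ¬p both at w.
Every branch of the negation's tableau closes; the branch above is one of them.

Valid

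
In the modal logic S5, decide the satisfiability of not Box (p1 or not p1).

Unsatisfiable (every branch closes)

1. not Box (p1 or not p1), 0
2. not (p1 or not p1), 1   [neg-Box-rule on 1: fresh world 1, 0R1]
3. not p1, 1   [neg-or-rule on 2]
4. p1, 1   [neg-or-rule on 2]
Accessibility: 0R0, 0R1, 1R0, 1R1
Branch closes: p1 and not p1 both at 1.
(One branch shown.) All branches close.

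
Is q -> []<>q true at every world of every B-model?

Valid in B

Tableau for the negation ~(q -> []<>q):
1. ~(q -> []<>q), u
2. q, u   [~->-rule on 1]
3. ~[]<>q, u   [~->-rule on 1]
4. ~<>q, v   [~[]-rule on 3: fresh world v, uRv]
5. ~q, u   [~<>-rule on 4 via vRu]
Accessibility: uRu, uRv, vRu, vRv
Branch closes: q and ~q both at u.
All branches of the negation close; one closing branch shown above.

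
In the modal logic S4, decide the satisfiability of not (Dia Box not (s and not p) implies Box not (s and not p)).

Satisfiable

1. not (Dia Box not (s and not p) implies Box not (s and not p)), w0
2. Dia Box not (s and not p), w0
3. not Box not (s and not p), w0
4. Box not (s and not p), w1
5. not (s and not p), w1
6. p, w1
7. s and not p, w2
8. s, w2
9. not p, w2
Accessibility: w0Rw0, w0Rw1, w0Rw2, w1Rw1, w2Rw2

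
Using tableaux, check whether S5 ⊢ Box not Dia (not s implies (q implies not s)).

Tableau for the negation not Box not Dia (not s implies (q implies not s)):
1. not Box not Dia (not s implies (q implies not s)), u
2. Dia (not s implies (q implies not s)), v
3. not s implies (q implies not s), w
4. q implies not s, w
5. not s, w
Accessibility: uRu, uRv, uRw, vRu, vRv, vRw, wRu, wRv, wRw
The negation has an open branch (countermodel exists).

Invalid (countermodel exists)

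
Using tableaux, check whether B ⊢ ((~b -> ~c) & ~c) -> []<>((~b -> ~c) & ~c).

Tableau for the negation ~(((~b -> ~c) & ~c) -> []<>((~b -> ~c) & ~c)):
1. ~(((~b -> ~c) & ~c) -> []<>((~b -> ~c) & ~c)), 0
2. (~b -> ~c) & ~c, 0
3. ~[]<>((~b -> ~c) & ~c), 0
4. ~b -> ~c, 0
5. ~c, 0
6. ~<>((~b -> ~c) & ~c), 1
7. ~((~b -> ~c) & ~c), 0
8. ~((~b -> ~c) & ~c), 1
9. ~(~b -> ~c), 0
10. ~b, 0
11. c, 0
Accessibility: 0R0, 0R1, 1R0, 1R1
Branch closes: c and ~c both at 0.
All branches of the negation close; one closing branch shown above.

Valid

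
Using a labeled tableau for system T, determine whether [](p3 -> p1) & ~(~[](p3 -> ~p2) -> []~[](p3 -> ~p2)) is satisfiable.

Satisfiable (open branch found)

1. [](p3 -> p1) & ~(~[](p3 -> ~p2) -> []~[](p3 -> ~p2)), 0
2. [](p3 -> p1), 0
3. ~(~[](p3 -> ~p2) -> []~[](p3 -> ~p2)), 0
4. ~[](p3 -> ~p2), 0
5. ~[]~[](p3 -> ~p2), 0
6. p3 -> p1, 0
7. p1, 0
8. ~(p3 -> ~p2), 1
9. p3, 1
10. p2, 1
11. p3 -> p1, 1
12. p1, 1
13. [](p3 -> ~p2), 2
14. p3 -> p1, 2
15. p3 -> ~p2, 2
16. p1, 2
17. ~p2, 2
Accessibility: 0R0, 0R1, 0R2, 1R1, 2R2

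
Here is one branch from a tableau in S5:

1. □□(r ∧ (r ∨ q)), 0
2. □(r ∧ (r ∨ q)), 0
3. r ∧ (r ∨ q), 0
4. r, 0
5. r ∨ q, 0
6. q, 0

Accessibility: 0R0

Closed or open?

No, open

No world carries both an atom and its negation.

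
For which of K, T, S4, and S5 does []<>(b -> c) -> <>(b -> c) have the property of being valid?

T, S4, S5

T-tableau for the negation ~([]<>(b -> c) -> <>(b -> c)):
1. ~([]<>(b -> c) -> <>(b -> c)), 0
2. []<>(b -> c), 0
3. ~<>(b -> c), 0
4. <>(b -> c), 0
5. ~(b -> c), 0
6. b, 0
7. ~c, 0
8. b -> c, 1
9. <>(b -> c), 1
10. ~(b -> c), 1
11. b, 1
12. ~c, 1
13. c, 1
Accessibility: 0R0, 0R1, 1R1
Branch closes: c and ~c both at 1.
Every branch closes (one shown): valid in T, hence also in S4, S5 (every theorem of T is a theorem of S4 and S5).
K-tableau for the negation ~([]<>(b -> c) -> <>(b -> c)):
1. ~([]<>(b -> c) -> <>(b -> c)), 0
2. []<>(b -> c), 0
3. ~<>(b -> c), 0
Complete open branch: countermodel on a K-frame, so not valid in K.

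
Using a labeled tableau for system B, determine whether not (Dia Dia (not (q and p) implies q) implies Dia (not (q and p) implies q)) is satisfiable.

Yes, satisfiable

1. not (Dia Dia (not (q and p) implies q) implies Dia (not (q and p) implies q)), u
2. Dia Dia (not (q and p) implies q), u   [neg-implies-rule on 1]
3. not Dia (not (q and p) implies q), u   [neg-implies-rule on 1]
4. not (not (q and p) implies q), u   [neg-Dia-rule on 3 via uRu]
5. not (q and p), u   [neg-implies-rule on 4]
6. not q, u   [neg-implies-rule on 4]
7. not p, u   [neg-and-rule on 5 (branches; this branch)]
8. Dia (not (q and p) implies q), v   [Dia-rule on 2: fresh world v, uRv]
9. not (not (q and p) implies q), v   [neg-Dia-rule on 3 via uRv]
10. not (q and p), v   [neg-implies-rule on 9]
11. not q, v   [neg-implies-rule on 9]
12. not p, v   [neg-and-rule on 10 (branches; this branch)]
13. not (q and p) implies q, w   [Dia-rule on 8: fresh world w, vRw]
14. q, w   [implies-rule on 13 (branches; this branch)]
Accessibility: uRu, uRv, vRu, vRv, vRw, wRv, wRw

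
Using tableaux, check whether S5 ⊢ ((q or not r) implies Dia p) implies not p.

Not valid

Tableau for the negation not (((q or not r) implies Dia p) implies not p):
1. not (((q or not r) implies Dia p) implies not p), u
2. (q or not r) implies Dia p, u
3. p, u
4. Dia p, u
5. p, v
Accessibility: uRu, uRv, vRu, vRv
The negation has an open branch (countermodel exists).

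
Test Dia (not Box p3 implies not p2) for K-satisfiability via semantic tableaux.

1. Dia (not Box p3 implies not p2), 0
2. not Box p3 implies not p2, 1
3. not p2, 1
Accessibility: 0R1

Satisfiable (open branch found)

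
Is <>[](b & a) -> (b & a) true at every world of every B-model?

Valid in B

Tableau for the negation ~(<>[](b & a) -> (b & a)):
1. ~(<>[](b & a) -> (b & a)), u
2. <>[](b & a), u
3. ~(b & a), u
4. ~a, u
5. [](b & a), v
6. b & a, u
7. b, u
8. a, u
Accessibility: uRu, uRv, vRu, vRv
Branch closes: a and ~a both at u.
Every branch of the negation's tableau closes; the branch above is one of them.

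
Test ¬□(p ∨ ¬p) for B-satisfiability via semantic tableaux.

Unsatisfiable

1. ¬□(p ∨ ¬p), w0
2. ¬(p ∨ ¬p), w1
3. ¬p, w1
4. p, w1
Accessibility: w0Rw0, w0Rw1, w1Rw0, w1Rw1
Branch closes: p and ¬p both at w1.
Every branch closes; the branch above is one of them.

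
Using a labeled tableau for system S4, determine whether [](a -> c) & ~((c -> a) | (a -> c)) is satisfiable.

Unsatisfiable

1. [](a -> c) & ~((c -> a) | (a -> c)), u
2. [](a -> c), u   [&-rule on 1]
3. ~((c -> a) | (a -> c)), u   [&-rule on 1]
4. ~(c -> a), u   [~|-rule on 3]
5. ~(a -> c), u   [~|-rule on 3]
6. c, u   [~->-rule on 4]
7. ~a, u   [~->-rule on 4]
8. a, u   [~->-rule on 5]
9. ~c, u   [~->-rule on 5]
Accessibility: uRu
Branch closes: a and ~a both at u.
(One branch shown.) All branches close.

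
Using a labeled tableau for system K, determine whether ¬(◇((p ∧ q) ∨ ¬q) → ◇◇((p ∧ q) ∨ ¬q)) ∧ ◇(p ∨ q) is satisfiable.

Yes, satisfiable

1. ¬(◇((p ∧ q) ∨ ¬q) → ◇◇((p ∧ q) ∨ ¬q)) ∧ ◇(p ∨ q), w0
2. ¬(◇((p ∧ q) ∨ ¬q) → ◇◇((p ∧ q) ∨ ¬q)), w0
3. ◇(p ∨ q), w0
4. ◇((p ∧ q) ∨ ¬q), w0
5. ¬◇◇((p ∧ q) ∨ ¬q), w0
6. p ∨ q, w1
7. ¬◇((p ∧ q) ∨ ¬q), w1
8. q, w1
9. (p ∧ q) ∨ ¬q, w2
10. ¬◇((p ∧ q) ∨ ¬q), w2
11. ¬q, w2
Accessibility: w0Rw1, w0Rw2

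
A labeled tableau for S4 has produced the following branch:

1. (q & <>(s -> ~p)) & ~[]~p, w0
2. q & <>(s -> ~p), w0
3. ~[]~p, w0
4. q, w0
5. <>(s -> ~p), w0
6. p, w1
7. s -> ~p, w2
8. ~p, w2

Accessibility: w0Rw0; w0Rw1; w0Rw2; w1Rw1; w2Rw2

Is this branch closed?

No, open

No world carries both an atom and its negation.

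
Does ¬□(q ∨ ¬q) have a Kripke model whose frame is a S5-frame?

1. ¬□(q ∨ ¬q), w0
2. ¬(q ∨ ¬q), w1   [¬□-rule on 1: fresh world w1, w0Rw1]
3. ¬q, w1   [¬∨-rule on 2]
4. q, w1   [¬∨-rule on 2]
Accessibility: w0Rw0, w0Rw1, w1Rw0, w1Rw1
Branch closes: q and ¬q both at w1.
(One branch shown.) All branches close.

Unsatisfiable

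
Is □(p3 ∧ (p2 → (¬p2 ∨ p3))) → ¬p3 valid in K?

Tableau for the negation ¬(□(p3 ∧ (p2 → (¬p2 ∨ p3))) → ¬p3):
1. ¬(□(p3 ∧ (p2 → (¬p2 ∨ p3))) → ¬p3), w0
2. □(p3 ∧ (p2 → (¬p2 ∨ p3))), w0   [¬→-rule on 1]
3. p3, w0   [¬→-rule on 1]
The negation has an open branch (countermodel exists).

Invalid (countermodel exists)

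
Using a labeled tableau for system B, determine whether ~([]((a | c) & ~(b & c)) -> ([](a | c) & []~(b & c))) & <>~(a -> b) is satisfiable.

No, unsatisfiable

1. ~([]((a | c) & ~(b & c)) -> ([](a | c) & []~(b & c))) & <>~(a -> b), w0
2. ~([]((a | c) & ~(b & c)) -> ([](a | c) & []~(b & c))), w0
3. <>~(a -> b), w0
4. []((a | c) & ~(b & c)), w0
5. ~([](a | c) & []~(b & c)), w0
6. (a | c) & ~(b & c), w0
7. a | c, w0
8. ~(b & c), w0
9. ~[]~(b & c), w0
10. c, w0
11. ~b, w0
12. ~(a -> b), w1
13. a, w1
14. ~b, w1
15. (a | c) & ~(b & c), w1
16. a | c, w1
17. ~(b & c), w1
18. c, w1
19. b & c, w2
20. b, w2
21. c, w2
22. (a | c) & ~(b & c), w2
23. a | c, w2
24. ~(b & c), w2
25. ~c, w2
Accessibility: w0Rw0, w0Rw1, w0Rw2, w1Rw0, w1Rw1, w2Rw0, w2Rw2
Branch closes: c and ~c both at w2.
Every branch closes; the branch above is one of them.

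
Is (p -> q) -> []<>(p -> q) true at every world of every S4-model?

Tableau for the negation ~((p -> q) -> []<>(p -> q)):
1. ~((p -> q) -> []<>(p -> q)), 0
2. p -> q, 0
3. ~[]<>(p -> q), 0
4. q, 0
5. ~<>(p -> q), 1
6. ~(p -> q), 1
7. p, 1
8. ~q, 1
Accessibility: 0R0, 0R1, 1R1
The negation has an open branch (countermodel exists).

Invalid (countermodel exists)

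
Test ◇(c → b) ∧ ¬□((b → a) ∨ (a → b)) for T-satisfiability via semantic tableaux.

No, unsatisfiable

1. ◇(c → b) ∧ ¬□((b → a) ∨ (a → b)), w0
2. ◇(c → b), w0   [∧-rule on 1]
3. ¬□((b → a) ∨ (a → b)), w0   [∧-rule on 1]
4. c → b, w1   [◇-rule on 2: fresh world w1, w0Rw1]
5. b, w1   [→-rule on 4 (branches; this branch)]
6. ¬((b → a) ∨ (a → b)), w2   [¬□-rule on 3: fresh world w2, w0Rw2]
7. ¬(b → a), w2   [¬∨-rule on 6]
8. ¬(a → b), w2   [¬∨-rule on 6]
9. b, w2   [¬→-rule on 7]
10. ¬a, w2   [¬→-rule on 7]
11. a, w2   [¬→-rule on 8]
12. ¬b, w2   [¬→-rule on 8]
Accessibility: w0Rw0, w0Rw1, w0Rw2, w1Rw1, w2Rw2
Branch closes: a and ¬a both at w2.
Every branch closes; the branch above is one of them.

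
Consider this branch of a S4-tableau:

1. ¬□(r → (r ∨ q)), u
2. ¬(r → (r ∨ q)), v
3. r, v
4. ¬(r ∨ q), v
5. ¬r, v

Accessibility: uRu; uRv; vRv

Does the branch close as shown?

Closed

Both r and ¬r appear at v.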